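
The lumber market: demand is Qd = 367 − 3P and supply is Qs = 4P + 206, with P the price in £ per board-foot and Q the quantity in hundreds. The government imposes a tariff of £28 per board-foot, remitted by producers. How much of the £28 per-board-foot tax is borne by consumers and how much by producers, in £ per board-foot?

Consumers bear £16 per board-foot; producers bear £12 per board-foot.

Without the tax, 367 − 3P = 4P + 206 gives 7P = 161, so P* = £23 and Q* = 298.
With the tax collected from producers, supply shifts: Qs = 4(P − 28) + 206.
Solving gives Q = 250 with consumers paying £39 and producers receiving £11 (the £28 wedge).
Burden on consumers: £16; on producers: £12. (They sum to £28.)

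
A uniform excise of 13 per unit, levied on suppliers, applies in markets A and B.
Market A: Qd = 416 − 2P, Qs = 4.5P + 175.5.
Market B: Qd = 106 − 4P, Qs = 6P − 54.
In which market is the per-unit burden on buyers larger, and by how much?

Market A: pre-tax P* = 37, Q* = 342; post-tax Q = 324; per-unit burden on buyers = 9.
Market B: pre-tax P* = 16, Q* = 42; post-tax Q = 10.8; per-unit burden on buyers = 7.8.
Difference: 9 vs 7.8 → market A is larger by 1.2.

Market A, by 1.2.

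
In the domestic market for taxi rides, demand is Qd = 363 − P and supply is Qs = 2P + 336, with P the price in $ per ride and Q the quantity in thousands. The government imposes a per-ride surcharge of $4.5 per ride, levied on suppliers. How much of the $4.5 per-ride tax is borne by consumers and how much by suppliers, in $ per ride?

Without the tax, 363 − P = 2P + 336 gives 3P = 27, so P* = $9 and Q* = 354.
With the tax collected from suppliers, supply shifts: Qs = 2(P − 4.5) + 336.
Solving gives Q = 351 with consumers paying $12 and suppliers receiving $7.5 (the $4.5 wedge).
Burden on consumers: $3; on suppliers: $1.5. (They sum to $4.5.)

Consumers bear $3 per ride; suppliers bear $1.5 per ride.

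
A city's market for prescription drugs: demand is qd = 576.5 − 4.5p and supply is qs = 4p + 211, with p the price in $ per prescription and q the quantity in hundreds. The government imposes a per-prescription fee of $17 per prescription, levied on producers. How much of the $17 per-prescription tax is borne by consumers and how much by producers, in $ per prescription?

Before the tax: set 576.5 − 4.5p = 4p + 211 → p* = $43, q* = 383.
With the tax collected from producers, supply shifts: qs = 4(p − 17) + 211.
Solving gives q = 347 with consumers paying $51 and producers receiving $34 (the $17 wedge).
Burden on consumers: $8; on producers: $9. (They sum to $17.)
The less price-elastic side of the market bears the larger share of a per-unit tax.

Consumers bear $8 per prescription; producers bear $9 per prescription.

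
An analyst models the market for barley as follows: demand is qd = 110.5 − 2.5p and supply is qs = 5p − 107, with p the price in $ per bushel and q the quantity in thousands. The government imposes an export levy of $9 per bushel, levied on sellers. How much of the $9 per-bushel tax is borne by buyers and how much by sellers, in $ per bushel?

Buyers bear $6 per bushel; sellers bear $3 per bushel.

Before the tax: set 110.5 − 2.5p = 5p − 107 → p* = $29, q* = 38.
With the tax collected from sellers, supply shifts: qs = 5(p − 9) − 107.
New equilibrium: buyers pay $35, sellers receive $26, q = 23. (Wedge: pb − ps = 9.)
Burden on buyers: $6; on sellers: $3. (They sum to $9.)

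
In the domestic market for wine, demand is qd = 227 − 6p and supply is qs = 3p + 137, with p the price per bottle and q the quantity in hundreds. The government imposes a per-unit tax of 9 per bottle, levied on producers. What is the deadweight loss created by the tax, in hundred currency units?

Deadweight loss = 81 hundred.

Without the tax, 227 − 6p = 3p + 137 gives 9p = 90, so p* = 10 and q* = 167.
With the tax collected from producers, supply shifts: qs = 3(p − 9) + 137.
Solving gives q = 149 with consumers paying 13 and producers receiving 4 (the 9 wedge).
Quantity falls by |ΔQ| = |167 − 149| = 18.
DWL = ½ · t · |ΔQ| = ½ · 9 · 18 = 81.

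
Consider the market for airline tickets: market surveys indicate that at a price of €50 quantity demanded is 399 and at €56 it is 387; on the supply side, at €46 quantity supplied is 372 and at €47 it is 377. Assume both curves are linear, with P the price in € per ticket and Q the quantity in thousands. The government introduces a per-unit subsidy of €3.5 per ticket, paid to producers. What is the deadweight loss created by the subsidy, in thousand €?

Deadweight loss = €8.75 thousand.

Demand slope: (387 − 399)/(56 − 50) = -2, so Qd = 499 − 2P.
Supply slope: (377 − 372)/(47 − 46) = 5, so Qs = 5P + 142.
Before the subsidy: set 499 − 2P = 5P + 142 → P* = €51, Q* = 397.
With a per-unit subsidy paid to producers, each receives P + 3.5 per unit sold, so supply becomes Qs = 5(P + 3.5) + 142.
New equilibrium: consumers pay €48.5, producers receive €52, Q = 402. (Wedge: Pb − Ps = −3.5.)
Quantity rises by |ΔQ| = |397 − 402| = 5.
DWL = ½ · t · |ΔQ| = ½ · 3.5 · 5 = €8.75.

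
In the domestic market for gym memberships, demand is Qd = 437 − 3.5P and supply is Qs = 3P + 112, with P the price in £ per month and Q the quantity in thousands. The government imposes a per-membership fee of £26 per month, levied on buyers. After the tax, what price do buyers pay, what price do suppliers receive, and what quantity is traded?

Without the tax, 437 − 3.5P = 3P + 112 gives 6.5P = 325, so P* = £50 and Q* = 262.
With the tax collected from buyers, demand (in seller-price terms) shifts: Qd = 437 − 3.5(P + 26).
New equilibrium: buyers pay £62, suppliers receive £36, Q = 220. (Wedge: Pb − Ps = 26.)
The less price-elastic side of the market bears the larger share of a per-unit tax.

Buyers pay £62; suppliers receive £36; quantity = 220.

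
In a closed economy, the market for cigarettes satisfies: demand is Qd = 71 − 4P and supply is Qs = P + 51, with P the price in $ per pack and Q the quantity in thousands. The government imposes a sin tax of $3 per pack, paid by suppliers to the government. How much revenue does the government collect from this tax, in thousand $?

Before the tax: set 71 − 4P = P + 51 → P* = $4, Q* = 55.
With the tax collected from suppliers, supply shifts: Qs = (P − 3) + 51.
New equilibrium: consumers pay $4.6, suppliers receive $1.6, Q = 52.6. (Wedge: Pb − Ps = 3.)
Revenue = t · Q = 3 · 52.6 = $157.8.

Tax revenue = $157.8 thousand.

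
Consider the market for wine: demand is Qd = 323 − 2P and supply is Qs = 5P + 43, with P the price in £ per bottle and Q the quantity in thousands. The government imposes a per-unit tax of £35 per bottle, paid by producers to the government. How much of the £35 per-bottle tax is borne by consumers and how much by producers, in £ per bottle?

Before the tax: set 323 − 2P = 5P + 43 → P* = £40, Q* = 243.
With the tax collected from producers, supply shifts: Qs = 5(P − 35) + 43.
Solving gives Q = 193 with consumers paying £65 and producers receiving £30 (the £35 wedge).
Burden on consumers: £25; on producers: £10. (They sum to £35.)

Consumers bear £25 per bottle; producers bear £10 per bottle.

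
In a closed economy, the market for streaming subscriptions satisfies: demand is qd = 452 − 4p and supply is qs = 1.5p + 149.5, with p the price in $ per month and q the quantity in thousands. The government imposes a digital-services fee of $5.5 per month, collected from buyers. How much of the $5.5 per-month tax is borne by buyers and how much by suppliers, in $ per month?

Before the tax: set 452 − 4p = 1.5p + 149.5 → p* = $55, q* = 232.
With the tax collected from buyers, demand (in seller-price terms) shifts: qd = 452 − 4(p + 5.5).
New equilibrium: buyers pay $56.5, suppliers receive $51, q = 226. (Wedge: pb − ps = 5.5.)
Burden on buyers: $1.5; on suppliers: $4. (They sum to $5.5.)
The less price-elastic side of the market bears the larger share of a per-unit tax.

Buyers bear $1.5 per month; suppliers bear $4 per month.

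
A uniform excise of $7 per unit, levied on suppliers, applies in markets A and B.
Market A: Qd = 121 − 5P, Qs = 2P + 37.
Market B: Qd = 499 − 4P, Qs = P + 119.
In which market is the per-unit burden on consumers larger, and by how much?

Market A: pre-tax P* = $12, Q* = 61; post-tax Q = 51; per-unit burden on consumers = $2.
Market B: pre-tax P* = $76, Q* = 195; post-tax Q = 189.4; per-unit burden on consumers = $1.4.
Difference: $2 vs $1.4 → market A is larger by $0.6.

Market A, by $0.6.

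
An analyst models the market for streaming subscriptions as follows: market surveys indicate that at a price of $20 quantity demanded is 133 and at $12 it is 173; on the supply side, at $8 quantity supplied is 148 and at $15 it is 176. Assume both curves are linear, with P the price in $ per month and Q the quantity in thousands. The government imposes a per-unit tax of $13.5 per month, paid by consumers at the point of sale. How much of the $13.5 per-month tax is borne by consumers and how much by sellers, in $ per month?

Demand slope: (173 − 133)/(12 − 20) = -5, so Qd = 233 − 5P.
Supply slope: (176 − 148)/(15 − 8) = 4, so Qs = 4P + 116.
Before the tax: set 233 − 5P = 4P + 116 → P* = $13, Q* = 168.
With the tax collected from consumers, demand (in seller-price terms) shifts: Qd = 233 − 5(P + 13.5).
Solving gives Q = 138 with consumers paying $19 and sellers receiving $5.5 (the $13.5 wedge).
Burden on consumers: $6; on sellers: $7.5. (They sum to $13.5.)
The less price-elastic side of the market bears the larger share of a per-unit tax.

Consumers bear $6 per month; sellers bear $7.5 per month.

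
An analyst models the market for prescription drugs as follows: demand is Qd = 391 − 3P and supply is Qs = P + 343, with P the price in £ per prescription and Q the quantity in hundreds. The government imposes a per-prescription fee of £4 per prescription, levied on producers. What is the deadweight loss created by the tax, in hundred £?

Before the tax: set 391 − 3P = P + 343 → P* = £12, Q* = 355.
With the tax collected from producers, supply shifts: Qs = (P − 4) + 343.
Solving gives Q = 352 with consumers paying £13 and producers receiving £9 (the £4 wedge).
Quantity falls by |ΔQ| = |355 − 352| = 3.
DWL = ½ · t · |ΔQ| = ½ · 4 · 3 = £6.

Deadweight loss = £6 hundred.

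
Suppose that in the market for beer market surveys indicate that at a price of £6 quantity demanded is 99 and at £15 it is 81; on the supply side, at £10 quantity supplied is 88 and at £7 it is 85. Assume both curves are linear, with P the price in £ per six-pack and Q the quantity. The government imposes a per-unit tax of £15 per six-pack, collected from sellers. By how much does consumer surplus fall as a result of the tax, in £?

Consumer surplus falls by £420.

Demand slope: (81 − 99)/(15 − 6) = -2, so Qd = 111 − 2P.
Supply slope: (85 − 88)/(7 − 10) = 1, so Qs = P + 78.
Without the tax, 111 − 2P = P + 78 gives 3P = 33, so P* = £11 and Q* = 89.
With the tax collected from sellers, supply shifts: Qs = (P − 15) + 78.
Solving gives Q = 79 with buyers paying £16 and sellers receiving £1 (the £15 wedge).
ΔCS is the trapezoid between Q = 79 and Q = 89 of height £5: ½ · (89 + 79) · 5 = £420.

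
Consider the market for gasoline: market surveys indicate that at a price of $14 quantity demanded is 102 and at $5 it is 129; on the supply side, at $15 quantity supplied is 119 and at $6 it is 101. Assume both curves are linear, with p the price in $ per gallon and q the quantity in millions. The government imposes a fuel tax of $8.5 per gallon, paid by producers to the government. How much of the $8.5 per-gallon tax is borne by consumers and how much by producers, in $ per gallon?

Consumers bear $3.4 per gallon; producers bear $5.1 per gallon.

Demand slope: (129 − 102)/(5 − 14) = -3, so qd = 144 − 3p.
Supply slope: (101 − 119)/(6 − 15) = 2, so qs = 2p + 89.
Before the tax: set 144 − 3p = 2p + 89 → p* = $11, q* = 111.
With the tax collected from producers, supply shifts: qs = 2(p − 8.5) + 89.
Solving gives q = 100.8 with consumers paying $14.4 and producers receiving $5.9 (the $8.5 wedge).
Burden on consumers: $3.4; on producers: $5.1. (They sum to $8.5.)
The less price-elastic side of the market bears the larger share of a per-unit tax.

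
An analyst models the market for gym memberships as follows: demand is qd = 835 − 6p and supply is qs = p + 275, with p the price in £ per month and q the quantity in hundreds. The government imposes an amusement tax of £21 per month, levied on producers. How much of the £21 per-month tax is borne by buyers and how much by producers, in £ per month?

Buyers bear £3 per month; producers bear £18 per month.

Without the tax, 835 − 6p = p + 275 gives 7p = 560, so p* = £80 and q* = 355.
With the tax collected from producers, supply shifts: qs = (p − 21) + 275.
Solving gives q = 337 with buyers paying £83 and producers receiving £62 (the £21 wedge).
Burden on buyers: £3; on producers: £18. (They sum to £21.)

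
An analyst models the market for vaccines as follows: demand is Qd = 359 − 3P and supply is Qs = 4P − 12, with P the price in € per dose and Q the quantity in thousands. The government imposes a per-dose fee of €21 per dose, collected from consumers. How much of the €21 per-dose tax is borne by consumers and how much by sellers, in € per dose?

Consumers bear €12 per dose; sellers bear €9 per dose.

Before the tax: set 359 − 3P = 4P − 12 → P* = €53, Q* = 200.
With the tax collected from consumers, demand (in seller-price terms) shifts: Qd = 359 − 3(P + 21).
New equilibrium: consumers pay €65, sellers receive €44, Q = 164. (Wedge: Pb − Ps = 21.)
Burden on consumers: €12; on sellers: €9. (They sum to €21.)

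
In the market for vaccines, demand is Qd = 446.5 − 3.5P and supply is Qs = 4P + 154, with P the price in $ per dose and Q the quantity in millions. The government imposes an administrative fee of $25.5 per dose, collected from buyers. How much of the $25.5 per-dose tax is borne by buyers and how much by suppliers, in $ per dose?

Without the tax, 446.5 − 3.5P = 4P + 154 gives 7.5P = 292.5, so P* = $39 and Q* = 310.
With the tax collected from buyers, demand (in seller-price terms) shifts: Qd = 446.5 − 3.5(P + 25.5).
Solving gives Q = 262.4 with buyers paying $52.6 and suppliers receiving $27.1 (the $25.5 wedge).
Burden on buyers: $13.6; on suppliers: $11.9. (They sum to $25.5.)
The less price-elastic side of the market bears the larger share of a per-unit tax.

Buyers bear $13.6 per dose; suppliers bear $11.9 per dose.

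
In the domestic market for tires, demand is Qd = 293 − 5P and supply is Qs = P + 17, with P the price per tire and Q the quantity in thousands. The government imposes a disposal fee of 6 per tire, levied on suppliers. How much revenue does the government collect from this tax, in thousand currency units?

Tax revenue = 348 thousand.

Before the tax: set 293 − 5P = P + 17 → P* = 46, Q* = 63.
With the tax collected from suppliers, supply shifts: Qs = (P − 6) + 17.
New equilibrium: buyers pay 47, suppliers receive 41, Q = 58. (Wedge: Pb − Ps = 6.)
Revenue = t · Q = 6 · 58 = 348.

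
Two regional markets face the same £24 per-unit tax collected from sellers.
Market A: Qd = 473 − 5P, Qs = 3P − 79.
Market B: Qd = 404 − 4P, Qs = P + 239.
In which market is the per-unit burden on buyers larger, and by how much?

Market A: pre-tax P* = £69, Q* = 128; post-tax Q = 83; per-unit burden on buyers = £9.
Market B: pre-tax P* = £33, Q* = 272; post-tax Q = 252.8; per-unit burden on buyers = £4.8.
Difference: £9 vs £4.8 → market A is larger by £4.2.

Market A, by £4.2.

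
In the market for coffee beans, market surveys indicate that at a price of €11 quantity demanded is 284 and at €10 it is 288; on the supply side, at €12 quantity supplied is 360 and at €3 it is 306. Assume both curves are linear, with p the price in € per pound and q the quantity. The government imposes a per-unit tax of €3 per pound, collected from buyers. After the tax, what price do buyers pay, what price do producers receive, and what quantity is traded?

Demand slope: (288 − 284)/(10 − 11) = -4, so qd = 328 − 4p.
Supply slope: (306 − 360)/(3 − 12) = 6, so qs = 6p + 288.
Without the tax, 328 − 4p = 6p + 288 gives 10p = 40, so p* = €4 and q* = 312.
With the tax collected from buyers, demand (in seller-price terms) shifts: qd = 328 − 4(p + 3).
New equilibrium: buyers pay €5.8, producers receive €2.8, q = 304.8. (Wedge: pb − ps = 3.)
The less price-elastic side of the market bears the larger share of a per-unit tax.

Buyers pay €5.8; producers receive €2.8; quantity = 304.8.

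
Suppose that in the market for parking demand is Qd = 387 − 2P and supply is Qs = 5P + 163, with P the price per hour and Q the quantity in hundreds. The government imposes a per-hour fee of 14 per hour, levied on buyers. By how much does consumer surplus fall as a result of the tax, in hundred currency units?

Before the tax: set 387 − 2P = 5P + 163 → P* = 32, Q* = 323.
With the tax collected from buyers, demand (in seller-price terms) shifts: Qd = 387 − 2(P + 14).
New equilibrium: buyers pay 42, producers receive 28, Q = 303. (Wedge: Pb − Ps = 14.)
ΔCS is the trapezoid between Q = 303 and Q = 323 of height 10: ½ · (323 + 303) · 10 = 3130.

Consumer surplus falls by 3130 hundred.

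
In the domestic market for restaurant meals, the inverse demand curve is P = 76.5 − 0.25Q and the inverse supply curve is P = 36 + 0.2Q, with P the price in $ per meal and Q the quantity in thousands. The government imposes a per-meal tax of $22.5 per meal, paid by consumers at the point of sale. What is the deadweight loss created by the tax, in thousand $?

Deadweight loss = $562.5 thousand.

Inverting to Q(P) form: Qd = 306 − 4P; Qs = 5P − 180.
Before the tax: set 306 − 4P = 5P − 180 → P* = $54, Q* = 90.
With the tax collected from consumers, demand (in seller-price terms) shifts: Qd = 306 − 4(P + 22.5).
Solving gives Q = 40 with consumers paying $66.5 and sellers receiving $44 (the $22.5 wedge).
Quantity falls by |ΔQ| = |90 − 40| = 50.
DWL = ½ · t · |ΔQ| = ½ · 22.5 · 50 = $562.5.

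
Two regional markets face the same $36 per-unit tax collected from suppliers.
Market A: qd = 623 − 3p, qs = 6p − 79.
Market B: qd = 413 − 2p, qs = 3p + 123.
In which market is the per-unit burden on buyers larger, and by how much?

Market A: pre-tax p* = $78, q* = 389; post-tax q = 317; per-unit burden on buyers = $24.
Market B: pre-tax p* = $58, q* = 297; post-tax q = 253.8; per-unit burden on buyers = $21.6.
Difference: $24 vs $21.6 → market A is larger by $2.4.

Market A, by $2.4.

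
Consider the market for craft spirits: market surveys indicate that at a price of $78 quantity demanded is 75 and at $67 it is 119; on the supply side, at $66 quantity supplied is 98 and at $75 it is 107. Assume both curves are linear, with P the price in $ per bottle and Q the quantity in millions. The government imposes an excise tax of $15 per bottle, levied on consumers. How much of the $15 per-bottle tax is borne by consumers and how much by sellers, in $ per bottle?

Consumers bear $3 per bottle; sellers bear $12 per bottle.

Demand slope: (119 − 75)/(67 − 78) = -4, so Qd = 387 − 4P.
Supply slope: (107 − 98)/(75 − 66) = 1, so Qs = P + 32.
Without the tax, 387 − 4P = P + 32 gives 5P = 355, so P* = $71 and Q* = 103.
With the tax collected from consumers, demand (in seller-price terms) shifts: Qd = 387 − 4(P + 15).
Solving gives Q = 91 with consumers paying $74 and sellers receiving $59 (the $15 wedge).
Burden on consumers: $3; on sellers: $12. (They sum to $15.)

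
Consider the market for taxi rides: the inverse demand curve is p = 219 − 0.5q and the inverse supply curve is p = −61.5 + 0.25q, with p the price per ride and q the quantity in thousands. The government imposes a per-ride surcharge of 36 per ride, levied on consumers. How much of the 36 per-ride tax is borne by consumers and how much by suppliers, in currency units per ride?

Inverting to q(p) form: qd = 438 − 2p; qs = 4p + 246.
Before the tax: set 438 − 2p = 4p + 246 → p* = 32, q* = 374.
With the tax collected from consumers, demand (in seller-price terms) shifts: qd = 438 − 2(p + 36).
New equilibrium: consumers pay 56, suppliers receive 20, q = 326. (Wedge: pb − ps = 36.)
Burden on consumers: 24; on suppliers: 12. (They sum to 36.)

Consumers bear 24 per ride; suppliers bear 12 per ride.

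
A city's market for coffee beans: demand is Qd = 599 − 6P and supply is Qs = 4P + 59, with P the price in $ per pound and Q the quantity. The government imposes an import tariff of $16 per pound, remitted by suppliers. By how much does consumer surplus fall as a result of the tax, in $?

Consumer surplus falls by $1637.12.

Without the tax, 599 − 6P = 4P + 59 gives 10P = 540, so P* = $54 and Q* = 275.
With the tax collected from suppliers, supply shifts: Qs = 4(P − 16) + 59.
New equilibrium: buyers pay $60.4, suppliers receive $44.4, Q = 236.6. (Wedge: Pb − Ps = 16.)
ΔCS is the trapezoid between Q = 236.6 and Q = 275 of height $6.4: ½ · (275 + 236.6) · 6.4 = $1637.12.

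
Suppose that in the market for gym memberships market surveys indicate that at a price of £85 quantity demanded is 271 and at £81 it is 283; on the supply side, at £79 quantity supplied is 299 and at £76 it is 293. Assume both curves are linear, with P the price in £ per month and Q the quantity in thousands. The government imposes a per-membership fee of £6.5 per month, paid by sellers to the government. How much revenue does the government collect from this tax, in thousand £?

Demand slope: (283 − 271)/(81 − 85) = -3, so Qd = 526 − 3P.
Supply slope: (293 − 299)/(76 − 79) = 2, so Qs = 2P + 141.
Without the tax, 526 − 3P = 2P + 141 gives 5P = 385, so P* = £77 and Q* = 295.
With the tax collected from sellers, supply shifts: Qs = 2(P − 6.5) + 141.
New equilibrium: consumers pay £79.6, sellers receive £73.1, Q = 287.2. (Wedge: Pb − Ps = 6.5.)
Revenue = t · Q = 6.5 · 287.2 = £1866.8.

Tax revenue = £1866.8 thousand.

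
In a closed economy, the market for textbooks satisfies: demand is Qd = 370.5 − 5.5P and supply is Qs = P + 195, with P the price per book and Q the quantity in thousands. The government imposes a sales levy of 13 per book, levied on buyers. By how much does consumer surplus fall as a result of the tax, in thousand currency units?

Consumer surplus falls by 433 thousand.

Before the tax: set 370.5 − 5.5P = P + 195 → P* = 27, Q* = 222.
With the tax collected from buyers, demand (in seller-price terms) shifts: Qd = 370.5 − 5.5(P + 13).
New equilibrium: buyers pay 29, producers receive 16, Q = 211. (Wedge: Pb − Ps = 13.)
ΔCS is the trapezoid between Q = 211 and Q = 222 of height 2: ½ · (222 + 211) · 2 = 433.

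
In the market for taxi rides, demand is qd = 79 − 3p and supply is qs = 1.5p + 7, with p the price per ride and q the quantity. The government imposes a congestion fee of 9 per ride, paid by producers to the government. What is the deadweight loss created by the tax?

Without the tax, 79 − 3p = 1.5p + 7 gives 4.5p = 72, so p* = 16 and q* = 31.
With the tax collected from producers, supply shifts: qs = 1.5(p − 9) + 7.
Solving gives q = 22 with buyers paying 19 and producers receiving 10 (the 9 wedge).
Quantity falls by |ΔQ| = |31 − 22| = 9.
DWL = ½ · t · |ΔQ| = ½ · 9 · 9 = 40.5.

Deadweight loss = 40.5.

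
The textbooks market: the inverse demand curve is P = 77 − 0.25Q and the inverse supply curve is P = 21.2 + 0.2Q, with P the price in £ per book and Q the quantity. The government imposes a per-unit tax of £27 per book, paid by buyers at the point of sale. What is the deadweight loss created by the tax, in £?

Inverting to Q(P) form: Qd = 308 − 4P; Qs = 5P − 106.
Before the tax: set 308 − 4P = 5P − 106 → P* = £46, Q* = 124.
With the tax collected from buyers, demand (in seller-price terms) shifts: Qd = 308 − 4(P + 27).
New equilibrium: buyers pay £61, producers receive £34, Q = 64. (Wedge: Pb − Ps = 27.)
Quantity falls by |ΔQ| = |124 − 64| = 60.
DWL = ½ · t · |ΔQ| = ½ · 27 · 60 = £810.

Deadweight loss = £810.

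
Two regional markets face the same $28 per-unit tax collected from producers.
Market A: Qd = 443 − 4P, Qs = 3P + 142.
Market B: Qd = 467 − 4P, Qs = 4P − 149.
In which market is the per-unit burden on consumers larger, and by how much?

Market B, by $2.

Market A: pre-tax P* = $43, Q* = 271; post-tax Q = 223; per-unit burden on consumers = $12.
Market B: pre-tax P* = $77, Q* = 159; post-tax Q = 103; per-unit burden on consumers = $14.
Difference: $12 vs $14 → market B is larger by $2.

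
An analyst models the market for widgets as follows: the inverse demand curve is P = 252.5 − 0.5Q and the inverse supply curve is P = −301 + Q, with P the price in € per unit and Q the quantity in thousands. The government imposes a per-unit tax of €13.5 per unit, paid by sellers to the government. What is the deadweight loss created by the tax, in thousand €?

Rewrite in direct form: Qd = 505 − 2P and Qs = P + 301.
Without the tax, 505 − 2P = P + 301 gives 3P = 204, so P* = €68 and Q* = 369.
With the tax collected from sellers, supply shifts: Qs = (P − 13.5) + 301.
Solving gives Q = 360 with buyers paying €72.5 and sellers receiving €59 (the €13.5 wedge).
Quantity falls by |ΔQ| = |369 − 360| = 9.
DWL = ½ · t · |ΔQ| = ½ · 13.5 · 9 = €60.75.

Deadweight loss = €60.75 thousand.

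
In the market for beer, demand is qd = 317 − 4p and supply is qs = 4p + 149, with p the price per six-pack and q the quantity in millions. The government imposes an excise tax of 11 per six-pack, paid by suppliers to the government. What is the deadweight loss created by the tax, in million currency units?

Without the tax, 317 − 4p = 4p + 149 gives 8p = 168, so p* = 21 and q* = 233.
With the tax collected from suppliers, supply shifts: qs = 4(p − 11) + 149.
Solving gives q = 211 with buyers paying 26.5 and suppliers receiving 15.5 (the 11 wedge).
Quantity falls by |ΔQ| = |233 − 211| = 22.
DWL = ½ · t · |ΔQ| = ½ · 11 · 22 = 121.

Deadweight loss = 121 million.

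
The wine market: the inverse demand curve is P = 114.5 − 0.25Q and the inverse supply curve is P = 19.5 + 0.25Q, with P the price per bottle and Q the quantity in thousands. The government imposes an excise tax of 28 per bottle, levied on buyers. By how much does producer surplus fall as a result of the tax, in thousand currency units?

Producer surplus falls by 2268 thousand.

Rewrite in direct form: Qd = 458 − 4P and Qs = 4P − 78.
Without the tax, 458 − 4P = 4P − 78 gives 8P = 536, so P* = 67 and Q* = 190.
With the tax collected from buyers, demand (in seller-price terms) shifts: Qd = 458 − 4(P + 28).
Solving gives Q = 134 with buyers paying 81 and suppliers receiving 53 (the 28 wedge).
ΔPS is the trapezoid between Q = 134 and Q = 190 of height 14: ½ · (190 + 134) · 14 = 2268.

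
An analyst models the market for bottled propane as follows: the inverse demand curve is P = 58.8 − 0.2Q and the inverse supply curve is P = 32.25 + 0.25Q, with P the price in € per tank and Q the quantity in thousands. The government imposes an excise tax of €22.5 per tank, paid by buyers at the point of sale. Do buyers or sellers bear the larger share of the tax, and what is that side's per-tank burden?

Sellers bear the larger share: €12.5 per tank.

Inverting to Q(P) form: Qd = 294 − 5P; Qs = 4P − 129.
Without the tax, 294 − 5P = 4P − 129 gives 9P = 423, so P* = €47 and Q* = 59.
With the tax collected from buyers, demand (in seller-price terms) shifts: Qd = 294 − 5(P + 22.5).
Solving gives Q = 9 with buyers paying €57 and sellers receiving €34.5 (the €22.5 wedge).
Per-tank burden: buyers €10, sellers €12.5.
Sellers take the larger share because supply is less price-elastic here (demand slope 5 vs supply slope 4).
The less price-elastic side of the market bears the larger share of a per-unit tax.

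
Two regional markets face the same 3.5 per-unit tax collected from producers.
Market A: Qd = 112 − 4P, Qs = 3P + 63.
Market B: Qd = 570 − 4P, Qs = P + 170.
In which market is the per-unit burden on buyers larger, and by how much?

Market A, by 0.8.

Market A: pre-tax P* = 7, Q* = 84; post-tax Q = 78; per-unit burden on buyers = 1.5.
Market B: pre-tax P* = 80, Q* = 250; post-tax Q = 247.2; per-unit burden on buyers = 0.7.
Difference: 1.5 vs 0.7 → market A is larger by 0.8.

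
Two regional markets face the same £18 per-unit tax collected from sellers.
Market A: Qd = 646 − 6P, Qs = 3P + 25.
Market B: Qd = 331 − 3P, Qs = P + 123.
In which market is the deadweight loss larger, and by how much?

Market A: pre-tax P* = £69, Q* = 232; post-tax Q = 196; deadweight loss = £324.
Market B: pre-tax P* = £52, Q* = 175; post-tax Q = 161.5; deadweight loss = £121.5.
Difference: £324 vs £121.5 → market A is larger by £202.5.

Market A, by £202.5.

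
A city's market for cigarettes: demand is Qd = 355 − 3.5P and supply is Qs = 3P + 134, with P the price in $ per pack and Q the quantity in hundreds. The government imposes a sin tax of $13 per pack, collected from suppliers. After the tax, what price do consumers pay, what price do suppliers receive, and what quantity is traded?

Before the tax: set 355 − 3.5P = 3P + 134 → P* = $34, Q* = 236.
With the tax collected from suppliers, supply shifts: Qs = 3(P − 13) + 134.
New equilibrium: consumers pay $40, suppliers receive $27, Q = 215. (Wedge: Pb − Ps = 13.)
The less price-elastic side of the market bears the larger share of a per-unit tax.

Consumers pay $40; suppliers receive $27; quantity = 215.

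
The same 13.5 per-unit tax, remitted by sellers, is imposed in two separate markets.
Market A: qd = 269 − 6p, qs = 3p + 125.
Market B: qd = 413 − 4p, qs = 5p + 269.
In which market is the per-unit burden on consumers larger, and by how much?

Market B, by 3.

Market A: pre-tax p* = 16, q* = 173; post-tax q = 146; per-unit burden on consumers = 4.5.
Market B: pre-tax p* = 16, q* = 349; post-tax q = 319; per-unit burden on consumers = 7.5.
Difference: 4.5 vs 7.5 → market B is larger by 3.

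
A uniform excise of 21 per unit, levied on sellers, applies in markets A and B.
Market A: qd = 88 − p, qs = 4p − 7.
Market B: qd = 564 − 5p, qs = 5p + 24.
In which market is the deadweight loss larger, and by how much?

Market A: pre-tax p* = 19, q* = 69; post-tax q = 52.2; deadweight loss = 176.4.
Market B: pre-tax p* = 54, q* = 294; post-tax q = 241.5; deadweight loss = 551.25.
Difference: 176.4 vs 551.25 → market B is larger by 374.85.

Market B, by 374.85.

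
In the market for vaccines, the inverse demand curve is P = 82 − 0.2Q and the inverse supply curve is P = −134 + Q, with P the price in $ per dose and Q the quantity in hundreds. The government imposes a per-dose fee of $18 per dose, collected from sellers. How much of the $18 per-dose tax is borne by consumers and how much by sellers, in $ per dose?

Consumers bear $3 per dose; sellers bear $15 per dose.

Rewrite in direct form: Qd = 410 − 5P and Qs = P + 134.
Without the tax, 410 − 5P = P + 134 gives 6P = 276, so P* = $46 and Q* = 180.
With the tax collected from sellers, supply shifts: Qs = (P − 18) + 134.
Solving gives Q = 165 with consumers paying $49 and sellers receiving $31 (the $18 wedge).
Burden on consumers: $3; on sellers: $15. (They sum to $18.)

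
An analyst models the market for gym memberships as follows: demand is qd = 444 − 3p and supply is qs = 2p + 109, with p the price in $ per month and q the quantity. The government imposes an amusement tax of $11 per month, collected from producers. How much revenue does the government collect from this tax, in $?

Without the tax, 444 − 3p = 2p + 109 gives 5p = 335, so p* = $67 and q* = 243.
With the tax collected from producers, supply shifts: qs = 2(p − 11) + 109.
New equilibrium: buyers pay $71.4, producers receive $60.4, q = 229.8. (Wedge: pb − ps = 11.)
Revenue = t · Q = 11 · 229.8 = $2527.8.

Tax revenue = $2527.8.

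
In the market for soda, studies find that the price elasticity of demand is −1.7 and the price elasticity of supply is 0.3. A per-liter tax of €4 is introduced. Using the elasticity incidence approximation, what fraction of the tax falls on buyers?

Buyers' share ≈ 0.15.

Incidence ratio: buyers' share ≈ εs / (εs + |εd|) = 0.3 / (0.3 + 1.7) = 0.15.
Supply is the less elastic side, so buyers bear the smaller share.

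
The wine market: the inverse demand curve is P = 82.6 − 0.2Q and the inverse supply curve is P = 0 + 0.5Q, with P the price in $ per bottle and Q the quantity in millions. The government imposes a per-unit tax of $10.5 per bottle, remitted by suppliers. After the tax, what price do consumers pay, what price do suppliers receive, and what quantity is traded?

Rewrite in direct form: Qd = 413 − 5P and Qs = 2P.
Without the tax, 413 − 5P = 2P gives 7P = 413, so P* = $59 and Q* = 118.
With the tax collected from suppliers, supply shifts: Qs = 2(P − 10.5).
Solving gives Q = 103 with consumers paying $62 and suppliers receiving $51.5 (the $10.5 wedge).
The less price-elastic side of the market bears the larger share of a per-unit tax.

Consumers pay $62; suppliers receive $51.5; quantity = 103.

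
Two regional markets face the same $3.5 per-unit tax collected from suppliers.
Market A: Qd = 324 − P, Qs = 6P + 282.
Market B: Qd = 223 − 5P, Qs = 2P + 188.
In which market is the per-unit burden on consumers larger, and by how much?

Market A: pre-tax P* = $6, Q* = 318; post-tax Q = 315; per-unit burden on consumers = $3.
Market B: pre-tax P* = $5, Q* = 198; post-tax Q = 193; per-unit burden on consumers = $1.
Difference: $3 vs $1 → market A is larger by $2.

Market A, by $2.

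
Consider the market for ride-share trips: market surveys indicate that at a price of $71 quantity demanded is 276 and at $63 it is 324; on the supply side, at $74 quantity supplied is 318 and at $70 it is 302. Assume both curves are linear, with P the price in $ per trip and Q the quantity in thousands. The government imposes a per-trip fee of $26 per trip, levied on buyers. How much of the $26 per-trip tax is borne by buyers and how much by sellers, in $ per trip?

Demand slope: (324 − 276)/(63 − 71) = -6, so Qd = 702 − 6P.
Supply slope: (302 − 318)/(70 − 74) = 4, so Qs = 4P + 22.
Without the tax, 702 − 6P = 4P + 22 gives 10P = 680, so P* = $68 and Q* = 294.
With the tax collected from buyers, demand (in seller-price terms) shifts: Qd = 702 − 6(P + 26).
Solving gives Q = 231.6 with buyers paying $78.4 and sellers receiving $52.4 (the $26 wedge).
Burden on buyers: $10.4; on sellers: $15.6. (They sum to $26.)
The less price-elastic side of the market bears the larger share of a per-unit tax.

Buyers bear $10.4 per trip; sellers bear $15.6 per trip.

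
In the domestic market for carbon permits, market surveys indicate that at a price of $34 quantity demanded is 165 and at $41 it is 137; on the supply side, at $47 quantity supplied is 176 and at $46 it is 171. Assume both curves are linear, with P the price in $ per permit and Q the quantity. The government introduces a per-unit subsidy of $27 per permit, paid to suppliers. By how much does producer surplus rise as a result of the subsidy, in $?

Demand slope: (137 − 165)/(41 − 34) = -4, so Qd = 301 − 4P.
Supply slope: (171 − 176)/(46 − 47) = 5, so Qs = 5P − 59.
Before the subsidy: set 301 − 4P = 5P − 59 → P* = $40, Q* = 141.
With a per-unit subsidy paid to suppliers, each receives P + 27 per unit sold, so supply becomes Qs = 5(P + 27) − 59.
Solving gives Q = 201 with buyers paying $25 and suppliers receiving $52 (the $27 wedge).
ΔPS is the trapezoid between Q = 201 and Q = 141 of height $12: ½ · (141 + 201) · 12 = $2052.

Producer surplus rises by $2052.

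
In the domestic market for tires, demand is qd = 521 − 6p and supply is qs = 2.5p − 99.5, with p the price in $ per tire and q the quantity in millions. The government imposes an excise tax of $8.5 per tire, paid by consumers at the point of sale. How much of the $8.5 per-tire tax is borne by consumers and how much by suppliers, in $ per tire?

Consumers bear $2.5 per tire; suppliers bear $6 per tire.

Before the tax: set 521 − 6p = 2.5p − 99.5 → p* = $73, q* = 83.
With the tax collected from consumers, demand (in seller-price terms) shifts: qd = 521 − 6(p + 8.5).
Solving gives q = 68 with consumers paying $75.5 and suppliers receiving $67 (the $8.5 wedge).
Burden on consumers: $2.5; on suppliers: $6. (They sum to $8.5.)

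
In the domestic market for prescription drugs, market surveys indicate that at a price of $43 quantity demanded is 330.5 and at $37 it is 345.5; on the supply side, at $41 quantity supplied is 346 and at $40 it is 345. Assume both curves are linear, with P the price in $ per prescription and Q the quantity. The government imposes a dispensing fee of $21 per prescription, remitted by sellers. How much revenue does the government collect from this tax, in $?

Demand slope: (345.5 − 330.5)/(37 − 43) = -2.5, so Qd = 438 − 2.5P.
Supply slope: (345 − 346)/(40 − 41) = 1, so Qs = P + 305.
Before the tax: set 438 − 2.5P = P + 305 → P* = $38, Q* = 343.
With the tax collected from sellers, supply shifts: Qs = (P − 21) + 305.
Solving gives Q = 328 with consumers paying $44 and sellers receiving $23 (the $21 wedge).
Revenue = t · Q = 21 · 328 = $6888.

Tax revenue = $6888.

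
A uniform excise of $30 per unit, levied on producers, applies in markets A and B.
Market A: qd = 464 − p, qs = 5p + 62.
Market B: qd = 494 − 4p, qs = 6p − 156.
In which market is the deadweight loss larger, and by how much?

Market B, by $705.

Market A: pre-tax p* = $67, q* = 397; post-tax q = 372; deadweight loss = $375.
Market B: pre-tax p* = $65, q* = 234; post-tax q = 162; deadweight loss = $1080.
Difference: $375 vs $1080 → market B is larger by $705.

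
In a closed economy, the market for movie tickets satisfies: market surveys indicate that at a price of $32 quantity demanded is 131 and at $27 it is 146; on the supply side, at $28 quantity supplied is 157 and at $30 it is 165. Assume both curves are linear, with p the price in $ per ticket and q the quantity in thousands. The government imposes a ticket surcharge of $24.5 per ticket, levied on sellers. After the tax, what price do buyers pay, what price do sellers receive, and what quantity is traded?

Buyers pay $40; sellers receive $15.5; quantity = 107.

Demand slope: (146 − 131)/(27 − 32) = -3, so qd = 227 − 3p.
Supply slope: (165 − 157)/(30 − 28) = 4, so qs = 4p + 45.
Before the tax: set 227 − 3p = 4p + 45 → p* = $26, q* = 149.
With the tax collected from sellers, supply shifts: qs = 4(p − 24.5) + 45.
Solving gives q = 107 with buyers paying $40 and sellers receiving $15.5 (the $24.5 wedge).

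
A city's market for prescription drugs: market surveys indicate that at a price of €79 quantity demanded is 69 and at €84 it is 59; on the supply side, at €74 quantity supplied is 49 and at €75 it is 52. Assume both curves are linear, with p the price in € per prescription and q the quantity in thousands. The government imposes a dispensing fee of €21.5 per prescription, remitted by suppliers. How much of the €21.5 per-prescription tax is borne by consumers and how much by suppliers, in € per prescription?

Demand slope: (59 − 69)/(84 − 79) = -2, so qd = 227 − 2p.
Supply slope: (52 − 49)/(75 − 74) = 3, so qs = 3p − 173.
Before the tax: set 227 − 2p = 3p − 173 → p* = €80, q* = 67.
With the tax collected from suppliers, supply shifts: qs = 3(p − 21.5) − 173.
Solving gives q = 41.2 with consumers paying €92.9 and suppliers receiving €71.4 (the €21.5 wedge).
Burden on consumers: €12.9; on suppliers: €8.6. (They sum to €21.5.)

Consumers bear €12.9 per prescription; suppliers bear €8.6 per prescription.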